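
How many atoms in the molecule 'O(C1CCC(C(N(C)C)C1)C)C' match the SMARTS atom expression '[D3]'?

The query [D3] means: atom with exactly three heavy-atom neighbours.
Check the 12 heavy atoms by environment: 3× C (D3) → match; 3× C (D2) → no; 1× N (D3) → match; 4× C (D1) → no; 1× O (D2) → no.
Summing the matching environments: 3 + 1 = 4 matching atoms.

4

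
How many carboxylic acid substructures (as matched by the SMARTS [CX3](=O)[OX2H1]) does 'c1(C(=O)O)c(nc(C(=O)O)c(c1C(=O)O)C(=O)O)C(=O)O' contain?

5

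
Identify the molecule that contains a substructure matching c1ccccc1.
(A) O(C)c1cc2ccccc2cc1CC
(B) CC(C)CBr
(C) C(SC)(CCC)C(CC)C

A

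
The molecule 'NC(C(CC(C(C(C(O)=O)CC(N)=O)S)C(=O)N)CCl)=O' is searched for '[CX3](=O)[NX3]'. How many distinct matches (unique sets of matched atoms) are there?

3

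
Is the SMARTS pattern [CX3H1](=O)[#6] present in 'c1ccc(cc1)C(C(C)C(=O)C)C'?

No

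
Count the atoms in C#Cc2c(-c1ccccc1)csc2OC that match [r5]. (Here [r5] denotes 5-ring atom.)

5

The query [r5] means: r5 matches atoms in a five-membered ring.
Check the 15 heavy atoms by environment: 1× s (aromatic, in 5-ring) → match; 4× c (aromatic, in 5-ring) → match; 1× O (acyclic) → no; 3× C (acyclic) → no; 6× c (aromatic, in 6-ring) → no.
Summing the matching environments: 1 + 4 = 5 matching atoms.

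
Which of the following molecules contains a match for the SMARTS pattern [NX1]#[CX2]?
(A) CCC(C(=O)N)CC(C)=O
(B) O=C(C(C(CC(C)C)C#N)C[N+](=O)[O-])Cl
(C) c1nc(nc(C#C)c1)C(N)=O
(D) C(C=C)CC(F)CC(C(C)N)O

[NX1]#[CX2] describes a nitrogen triple-bonded to a two-connected carbon (a nitrile).
(A) has a primary amide (-C(=O)NH2) but the nitrogen is NX3, not NX1.
(B) contains a nitrile (-C#N), which satisfies every atom and bond constraint.
(C) has a primary amide (-C(=O)NH2) but the nitrogen is NX3, not NX1.
(D) has a primary amino group (-NH2) but the nitrogen is NX3 (three connections), not NX1 triple-bonded.
So the answer is (B).

B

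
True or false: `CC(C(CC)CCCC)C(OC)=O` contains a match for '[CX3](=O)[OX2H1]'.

The pattern [CX3](=O)[OX2H1] describes an sp2 carbon double-bonded to O and single-bonded to an -OH oxygen — a carboxylic acid.
The closest candidate here is a methyl-ester group (-C(=O)OCH3), but the singly-bonded O has no H (OX2H0, not OX2H1). No other fragment satisfies the full query, so there is no match.

False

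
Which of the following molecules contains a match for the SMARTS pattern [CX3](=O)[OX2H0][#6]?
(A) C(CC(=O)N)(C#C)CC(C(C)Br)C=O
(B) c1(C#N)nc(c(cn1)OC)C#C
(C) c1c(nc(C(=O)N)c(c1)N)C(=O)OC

C

[CX3](=O)[OX2H0][#6] describes a carbonyl carbon bonded to an oxygen that is itself bonded to carbon (no H on that O) (an ester).
(A) has a primary amide (-C(=O)NH2) but the carbonyl is bonded to N, not to an O-C linkage.
(B) has a methoxy ether (-OCH3) but the ether oxygen is not adjacent to a C=O carbon.
(C) contains a methyl-ester group (-C(=O)OCH3), which satisfies every atom and bond constraint.
So the answer is (C).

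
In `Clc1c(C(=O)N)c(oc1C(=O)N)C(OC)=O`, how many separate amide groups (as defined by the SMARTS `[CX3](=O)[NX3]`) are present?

2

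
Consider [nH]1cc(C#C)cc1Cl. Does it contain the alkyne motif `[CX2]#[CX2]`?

The pattern [CX2]#[CX2] describes a carbon-carbon triple bond — an alkyne.
The molecule carries an ethynyl group (-C#CH), whose atoms satisfy every constraint of the query, so the pattern matches.

Yes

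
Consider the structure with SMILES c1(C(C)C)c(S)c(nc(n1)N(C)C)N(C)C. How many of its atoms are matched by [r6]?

6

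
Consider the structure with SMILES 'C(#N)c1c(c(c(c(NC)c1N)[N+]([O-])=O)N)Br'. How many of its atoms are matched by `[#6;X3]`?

6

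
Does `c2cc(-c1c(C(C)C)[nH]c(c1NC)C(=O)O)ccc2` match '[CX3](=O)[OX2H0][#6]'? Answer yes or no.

The pattern [CX3](=O)[OX2H0][#6] describes a carbonyl carbon bonded to an oxygen that is itself bonded to carbon (no H on that O) — an ester.
The closest candidate here is a carboxylic acid group (-C(=O)OH), but the singly-bonded O carries H (OX2H1, not H0). No other fragment satisfies the full query, so there is no match.

No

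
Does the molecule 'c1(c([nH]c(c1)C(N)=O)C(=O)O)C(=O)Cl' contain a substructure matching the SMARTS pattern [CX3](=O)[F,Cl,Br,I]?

The pattern [CX3](=O)[F,Cl,Br,I] describes a carbonyl carbon bonded to a halogen — an acyl halide.
The molecule carries an acyl chloride (-C(=O)Cl), whose atoms satisfy every constraint of the query, so the pattern matches.

Yes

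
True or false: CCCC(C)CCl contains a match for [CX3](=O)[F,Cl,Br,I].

False

The pattern [CX3](=O)[F,Cl,Br,I] describes a carbonyl carbon bonded to a halogen — an acyl halide.
The closest candidate here is a chloro substituent, but the Cl is not on a carbonyl carbon. No other fragment satisfies the full query, so there is no match.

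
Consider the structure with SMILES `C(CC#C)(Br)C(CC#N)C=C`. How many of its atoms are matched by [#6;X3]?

2

The query [#6;X3] means: any carbon (aromatic or not) with three total connections.
Check the 11 heavy atoms by environment: 4× C (X4) → no; 1× Br (X1) → no; 3× C (X2) → no; 1× N (X1) → no; 2× C (X3) → match.
That gives 2 matching atoms.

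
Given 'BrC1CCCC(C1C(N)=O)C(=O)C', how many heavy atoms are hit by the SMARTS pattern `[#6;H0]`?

2

Check the 13 heavy atoms by environment: 3× C (H1) → no; 3× C (H2) → no; 2× C (H0) → match; 2× O (H0) → no; 1× C (H3) → no; 1× N (H2) → no; 1× Br (H0) → no.
That gives 2 matching atoms.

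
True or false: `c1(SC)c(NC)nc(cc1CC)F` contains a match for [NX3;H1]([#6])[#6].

The pattern [NX3;H1]([#6])[#6] describes a trivalent nitrogen with one H, bonded to two carbons — a secondary amine.
The molecule carries an N-methylamino group (-NHCH3), whose atoms satisfy every constraint of the query, so the pattern matches.

True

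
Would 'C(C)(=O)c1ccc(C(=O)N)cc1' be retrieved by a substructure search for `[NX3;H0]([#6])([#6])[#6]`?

The pattern [NX3;H0]([#6])([#6])[#6] describes a trivalent nitrogen with no H, bonded to three carbons — a tertiary amine.
The closest candidate here is a primary amide (-C(=O)NH2), but the amide nitrogen has H2 and only one carbon neighbour. No other fragment satisfies the full query, so there is no match.

No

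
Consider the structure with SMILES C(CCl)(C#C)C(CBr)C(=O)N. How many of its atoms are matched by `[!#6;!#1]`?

The query [!#6;!#1] means: not carbon and not hydrogen — any heteroatom.
Check the 11 heavy atoms by environment: 7× C → no; 1× Cl → match; 1× Br → match; 1× O → match; 1× N → match.
Summing the matching environments: 1 + 1 + 1 + 1 = 4 matching atoms.

4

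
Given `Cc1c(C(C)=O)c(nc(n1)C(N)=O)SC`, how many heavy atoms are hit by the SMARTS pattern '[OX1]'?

2

Check the 15 heavy atoms by environment: 2× n (aromatic, X2) → no; 4× c (aromatic, X3) → no; 2× C (X3) → no; 2× O (X1) → match; 3× C (X4) → no; 1× N (X3) → no; 1× S (X2) → no.
That gives 2 matching atoms.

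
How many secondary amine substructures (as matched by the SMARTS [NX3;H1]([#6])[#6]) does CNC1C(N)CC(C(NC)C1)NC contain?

3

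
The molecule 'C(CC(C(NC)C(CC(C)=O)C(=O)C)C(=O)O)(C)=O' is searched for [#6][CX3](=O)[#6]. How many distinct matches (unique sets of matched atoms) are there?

3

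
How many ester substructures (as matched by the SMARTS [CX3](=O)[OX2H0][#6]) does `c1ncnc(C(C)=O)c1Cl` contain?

0

[CX3](=O)[OX2H0][#6] is the SMARTS for an ester: a carbonyl carbon bonded to an oxygen that is itself bonded to carbon (no H on that O).
No fragment in the molecule satisfies every constraint, giving 0 matches.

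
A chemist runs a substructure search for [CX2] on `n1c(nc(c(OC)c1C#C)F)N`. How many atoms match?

The query [CX2] means: C with X2: aliphatic carbon with exactly 2 total connections.
Check the 12 heavy atoms by environment: 2× n (aromatic, X2) → no; 4× c (aromatic, X3) → no; 1× N (X3) → no; 1× O (X2) → no; 1× C (X4) → no; 2× C (X2) → match; 1× F (X1) → no.
That gives 2 matching atoms.

2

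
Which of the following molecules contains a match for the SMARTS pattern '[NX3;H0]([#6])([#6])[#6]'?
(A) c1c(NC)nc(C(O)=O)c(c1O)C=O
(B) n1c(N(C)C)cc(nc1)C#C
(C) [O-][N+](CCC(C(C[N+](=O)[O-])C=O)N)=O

[NX3;H0]([#6])([#6])[#6] describes a trivalent nitrogen with no H, bonded to three carbons (a tertiary amine).
(A) has an N-methylamino group (-NHCH3) but the nitrogen still has one H (H1), not H0.
(B) contains a dimethylamino group (-N(CH3)2), which satisfies every atom and bond constraint.
(C) has a primary amino group (-NH2) but the nitrogen has H2, not H0 with three carbons.
So the answer is (B).

B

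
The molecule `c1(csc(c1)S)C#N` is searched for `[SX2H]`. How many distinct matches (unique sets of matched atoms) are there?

[SX2H] is the SMARTS for a thiol: an aliphatic sulfur with two connections, one being H.
Exactly one fragment in the molecule meets all constraints, giving 1 match.

1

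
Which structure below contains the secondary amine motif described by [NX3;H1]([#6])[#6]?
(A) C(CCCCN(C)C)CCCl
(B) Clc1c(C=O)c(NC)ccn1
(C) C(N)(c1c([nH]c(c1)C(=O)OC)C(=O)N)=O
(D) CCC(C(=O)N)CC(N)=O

B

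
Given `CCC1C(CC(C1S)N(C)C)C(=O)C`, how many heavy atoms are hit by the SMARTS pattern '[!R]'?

The query [!R] means: !R matches any atom not in a ring.
Check the 14 heavy atoms by environment: 5× C (in 5-ring) → no; 6× C (acyclic) → match; 1× O (acyclic) → match; 1× N (acyclic) → match; 1× S (acyclic) → match.
Summing the matching environments: 6 + 1 + 1 + 1 = 9 matching atoms.

9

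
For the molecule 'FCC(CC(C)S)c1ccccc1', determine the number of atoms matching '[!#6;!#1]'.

2

Check the 13 heavy atoms by environment: 5× C → no; 6× c (aromatic) → no; 1× F → match; 1× S → match.
Summing the matching environments: 1 + 1 = 2 matching atoms.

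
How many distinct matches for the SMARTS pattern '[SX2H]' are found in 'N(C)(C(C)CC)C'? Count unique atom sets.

[SX2H] is the SMARTS for a thiol: an aliphatic sulfur with two connections, one being H.
No fragment in the molecule satisfies every constraint, giving 0 matches.

0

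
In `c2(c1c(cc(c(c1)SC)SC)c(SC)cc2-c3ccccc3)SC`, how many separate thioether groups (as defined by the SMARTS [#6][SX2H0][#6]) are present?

4

[#6][SX2H0][#6] is the SMARTS for a thioether: an aliphatic sulfur bridging two carbons with no H on the sulfur.
The molecule carries 4 separate instances of a methylthio ether (-SCH3) meeting every constraint; each maps to a distinct set of atoms, giving 4 matches.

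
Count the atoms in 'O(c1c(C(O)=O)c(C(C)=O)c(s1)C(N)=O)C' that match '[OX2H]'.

1

The query [OX2H] means: aliphatic oxygen with two connections, one of which is H — an -OH oxygen.
Check the 16 heavy atoms by environment: 1× s (aromatic, H0, X2) → no; 4× c (aromatic, H0, X3) → no; 3× C (H0, X3) → no; 3× O (H0, X1) → no; 1× N (H2, X3) → no; 1× O (H1, X2) → match; 2× C (H3, X4) → no; 1× O (H0, X2) → no.
That gives 1 matching atom.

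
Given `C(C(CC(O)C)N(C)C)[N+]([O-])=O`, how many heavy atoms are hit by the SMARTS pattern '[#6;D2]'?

Check the 12 heavy atoms by environment: 2× C (D2) → match; 2× C (D3) → no; 3× C (D1) → no; 2× O (D1) → no; 1× N (charge +1, D3) → no; 1× O (charge -1, D1) → no; 1× N (D3) → no.
That gives 2 matching atoms.

2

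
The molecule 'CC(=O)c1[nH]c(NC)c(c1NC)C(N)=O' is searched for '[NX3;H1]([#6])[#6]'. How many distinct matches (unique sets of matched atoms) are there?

[NX3;H1]([#6])[#6] is the SMARTS for a secondary amine: a trivalent nitrogen with one H, bonded to two carbons.
The molecule carries 2 separate instances of an N-methylamino group (-NHCH3) meeting every constraint; each maps to a distinct set of atoms, giving 2 matches.

2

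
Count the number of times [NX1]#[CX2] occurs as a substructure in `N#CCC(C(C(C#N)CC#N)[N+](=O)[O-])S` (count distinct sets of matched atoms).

3

[NX1]#[CX2] is the SMARTS for a nitrile: a nitrogen triple-bonded to a two-connected carbon.
The molecule carries 3 separate instances of a nitrile (-C#N) meeting every constraint; each maps to a distinct set of atoms, giving 3 matches.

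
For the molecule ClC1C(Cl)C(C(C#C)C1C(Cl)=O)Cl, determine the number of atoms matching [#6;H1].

Check the 13 heavy atoms by environment: 6× C (H1) → match; 4× Cl (H0) → no; 2× C (H0) → no; 1× O (H0) → no.
That gives 6 matching atoms.

6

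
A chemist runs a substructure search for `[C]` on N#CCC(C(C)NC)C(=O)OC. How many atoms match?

Check the 12 heavy atoms by environment: 8× C → match; 2× N → no; 2× O → no.
That gives 8 matching atoms.

8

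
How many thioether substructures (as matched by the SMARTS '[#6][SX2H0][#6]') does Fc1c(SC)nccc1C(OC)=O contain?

1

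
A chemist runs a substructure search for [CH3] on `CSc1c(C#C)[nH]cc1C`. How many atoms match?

2

Check the 10 heavy atoms by environment: 1× n (aromatic, H1) → no; 3× c (aromatic, H0) → no; 1× c (aromatic, H1) → no; 1× S (H0) → no; 2× C (H3) → match; 1× C (H0) → no; 1× C (H1) → no.
That gives 2 matching atoms.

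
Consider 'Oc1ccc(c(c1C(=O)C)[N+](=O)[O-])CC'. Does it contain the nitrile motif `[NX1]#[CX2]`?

The pattern [NX1]#[CX2] describes a nitrogen triple-bonded to a two-connected carbon — a nitrile.
The closest candidate here is a nitro group (-[N+](=O)[O-]), but there is no C#N triple bond. No other fragment satisfies the full query, so there is no match.

No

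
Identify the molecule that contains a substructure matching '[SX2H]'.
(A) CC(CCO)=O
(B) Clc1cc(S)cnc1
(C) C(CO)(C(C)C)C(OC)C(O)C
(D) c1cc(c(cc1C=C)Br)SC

B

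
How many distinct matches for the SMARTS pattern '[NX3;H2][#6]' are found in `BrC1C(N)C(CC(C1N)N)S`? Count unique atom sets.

3

[NX3;H2][#6] is the SMARTS for a primary amine: a trivalent nitrogen with two H attached to carbon.
The molecule carries 3 separate instances of a primary amino group (-NH2) meeting every constraint; each maps to a distinct set of atoms, giving 3 matches.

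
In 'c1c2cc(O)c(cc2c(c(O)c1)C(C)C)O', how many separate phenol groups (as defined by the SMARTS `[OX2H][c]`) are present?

[OX2H][c] is the SMARTS for a phenol: a hydroxyl oxygen attached to an aromatic carbon.
The molecule carries 3 separate instances of a hydroxyl group (-OH) meeting every constraint; each maps to a distinct set of atoms, giving 3 matches.

3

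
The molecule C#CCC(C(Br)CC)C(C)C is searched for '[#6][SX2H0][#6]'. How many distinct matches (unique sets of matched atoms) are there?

[#6][SX2H0][#6] is the SMARTS for a thioether: an aliphatic sulfur bridging two carbons with no H on the sulfur.
No fragment in the molecule satisfies every constraint, giving 0 matches.

0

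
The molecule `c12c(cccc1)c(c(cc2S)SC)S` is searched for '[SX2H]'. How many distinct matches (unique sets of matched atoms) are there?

[SX2H] is the SMARTS for a thiol: an aliphatic sulfur with two connections, one being H.
The molecule carries 2 separate instances of a thiol (-SH) meeting every constraint; each maps to a distinct set of atoms, giving 2 matches.

2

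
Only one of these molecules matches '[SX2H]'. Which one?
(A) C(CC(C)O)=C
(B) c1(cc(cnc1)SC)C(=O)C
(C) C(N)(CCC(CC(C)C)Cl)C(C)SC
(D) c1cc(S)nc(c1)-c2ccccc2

[SX2H] describes an aliphatic sulfur with two connections, one being H (a thiol).
(A) has a hydroxyl group (-OH) but it is an -OH, not an -SH.
(B) has a methylthio ether (-SCH3) but the sulfur has H0 (bonded to two carbons), not H1.
(C) has a methylthio ether (-SCH3) but the sulfur has H0 (bonded to two carbons), not H1.
(D) contains a thiol (-SH), which satisfies every atom and bond constraint.
So the answer is (D).

D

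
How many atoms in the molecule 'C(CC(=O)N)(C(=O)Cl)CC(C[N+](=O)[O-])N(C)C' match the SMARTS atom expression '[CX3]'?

2

The query [CX3] means: C with X3: aliphatic carbon with exactly 3 total connections.
Check the 17 heavy atoms by environment: 7× C (X4) → no; 2× C (X3) → match; 3× O (X1) → no; 1× Cl (X1) → no; 2× N (X3) → no; 1× N (charge +1, X3) → no; 1× O (charge -1, X1) → no.
That gives 2 matching atoms.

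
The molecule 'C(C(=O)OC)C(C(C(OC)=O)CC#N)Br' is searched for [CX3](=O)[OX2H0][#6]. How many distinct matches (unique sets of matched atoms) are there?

2

[CX3](=O)[OX2H0][#6] is the SMARTS for an ester: a carbonyl carbon bonded to an oxygen that is itself bonded to carbon (no H on that O).
The molecule carries 2 separate instances of a methyl-ester group (-C(=O)OCH3) meeting every constraint; each maps to a distinct set of atoms, giving 2 matches.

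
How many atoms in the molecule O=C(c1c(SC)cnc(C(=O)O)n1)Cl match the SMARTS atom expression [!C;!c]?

The query [!C;!c] means: neither aliphatic nor aromatic carbon — same as [!#6].
Check the 14 heavy atoms by environment: 2× n (aromatic) → match; 4× c (aromatic) → no; 1× S → match; 3× C → no; 3× O → match; 1× Cl → match.
Summing the matching environments: 2 + 1 + 3 + 1 = 7 matching atoms.

7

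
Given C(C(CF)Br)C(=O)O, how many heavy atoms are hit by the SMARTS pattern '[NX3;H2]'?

Check the 8 heavy atoms by environment: 2× C (H2, X4) → no; 1× C (H1, X4) → no; 1× F (H0, X1) → no; 1× Br (H0, X1) → no; 1× C (H0, X3) → no; 1× O (H0, X1) → no; 1× O (H1, X2) → no.
No environment satisfies the query, so 0 matching atoms.

0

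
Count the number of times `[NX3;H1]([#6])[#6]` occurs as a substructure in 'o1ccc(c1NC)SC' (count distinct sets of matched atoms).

[NX3;H1]([#6])[#6] is the SMARTS for a secondary amine: a trivalent nitrogen with one H, bonded to two carbons.
Exactly one fragment in the molecule meets all constraints, giving 1 match.

1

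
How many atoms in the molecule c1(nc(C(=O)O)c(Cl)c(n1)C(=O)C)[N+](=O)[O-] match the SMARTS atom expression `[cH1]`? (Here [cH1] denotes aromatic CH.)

0

The query [cH1] means: aromatic carbon bearing exactly one hydrogen.
Check the 16 heavy atoms by environment: 2× n (aromatic, H0) → no; 4× c (aromatic, H0) → no; 2× C (H0) → no; 3× O (H0) → no; 1× C (H3) → no; 1× Cl (H0) → no; 1× N (charge +1, H0) → no; 1× O (charge -1, H0) → no; 1× O (H1) → no.
No environment satisfies the query, so 0 matching atoms.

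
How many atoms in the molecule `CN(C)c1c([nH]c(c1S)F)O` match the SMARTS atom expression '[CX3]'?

0

The query [CX3] means: C with X3: aliphatic carbon with exactly 3 total connections.
Check the 11 heavy atoms by environment: 1× n (aromatic, X3) → no; 4× c (aromatic, X3) → no; 1× O (X2) → no; 1× S (X2) → no; 1× N (X3) → no; 2× C (X4) → no; 1× F (X1) → no.
No environment satisfies the query, so 0 matching atoms.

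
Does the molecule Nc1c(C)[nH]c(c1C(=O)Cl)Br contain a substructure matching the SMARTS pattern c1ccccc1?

No

The pattern c1ccccc1 describes six aromatic carbons in a ring — a benzene ring.
The closest candidate here is a methyl group (-CH3), but no six-membered all-carbon aromatic ring is present. No other fragment satisfies the full query, so there is no match.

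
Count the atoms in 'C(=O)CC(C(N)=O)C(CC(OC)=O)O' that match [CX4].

Check the 14 heavy atoms by environment: 5× C (X4) → match; 2× O (X2) → no; 3× C (X3) → no; 3× O (X1) → no; 1× N (X3) → no.
That gives 5 matching atoms.

5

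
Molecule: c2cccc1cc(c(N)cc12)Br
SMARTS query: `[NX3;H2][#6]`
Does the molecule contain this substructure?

Yes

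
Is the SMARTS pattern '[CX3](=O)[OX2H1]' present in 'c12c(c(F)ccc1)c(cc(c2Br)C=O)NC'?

No

The pattern [CX3](=O)[OX2H1] describes an sp2 carbon double-bonded to O and single-bonded to an -OH oxygen — a carboxylic acid.
The closest candidate here is an aldehyde (-CHO), but there is no singly-bonded oxygen on the carbonyl carbon. No other fragment satisfies the full query, so there is no match.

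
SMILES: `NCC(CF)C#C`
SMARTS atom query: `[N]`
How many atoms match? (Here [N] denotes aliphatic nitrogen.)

1

The query [N] means: uppercase N matches aliphatic (non-aromatic) nitrogen only.
Check the 7 heavy atoms by environment: 5× C → no; 1× F → no; 1× N → match.
That gives 1 matching atom.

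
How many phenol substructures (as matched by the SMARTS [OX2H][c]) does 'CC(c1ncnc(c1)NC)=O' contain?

0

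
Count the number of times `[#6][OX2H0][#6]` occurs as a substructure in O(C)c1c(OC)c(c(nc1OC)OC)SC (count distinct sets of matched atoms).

4

[#6][OX2H0][#6] is the SMARTS for an ether: an aliphatic oxygen bridging two carbons with no H on the oxygen.
The molecule carries 4 separate instances of a methoxy ether (-OCH3) meeting every constraint; each maps to a distinct set of atoms, giving 4 matches.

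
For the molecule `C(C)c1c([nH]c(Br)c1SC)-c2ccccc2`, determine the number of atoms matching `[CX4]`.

3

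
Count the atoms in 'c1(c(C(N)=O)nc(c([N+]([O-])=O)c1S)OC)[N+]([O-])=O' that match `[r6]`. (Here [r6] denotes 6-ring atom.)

6

The query [r6] means: r6 matches atoms in a six-membered ring.
Check the 18 heavy atoms by environment: 1× n (aromatic, in 6-ring) → match; 5× c (aromatic, in 6-ring) → match; 2× N (charge +1, acyclic) → no; 2× O (charge -1, acyclic) → no; 4× O (acyclic) → no; 1× S (acyclic) → no; 2× C (acyclic) → no; 1× N (acyclic) → no.
Summing the matching environments: 1 + 5 = 6 matching atoms.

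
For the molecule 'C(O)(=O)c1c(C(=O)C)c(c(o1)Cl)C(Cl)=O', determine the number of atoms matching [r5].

5

Check the 15 heavy atoms by environment: 1× o (aromatic, in 5-ring) → match; 4× c (aromatic, in 5-ring) → match; 4× C (acyclic) → no; 4× O (acyclic) → no; 2× Cl (acyclic) → no.
Summing the matching environments: 1 + 4 = 5 matching atoms.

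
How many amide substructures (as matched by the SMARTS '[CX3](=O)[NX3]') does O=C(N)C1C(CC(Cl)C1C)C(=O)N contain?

2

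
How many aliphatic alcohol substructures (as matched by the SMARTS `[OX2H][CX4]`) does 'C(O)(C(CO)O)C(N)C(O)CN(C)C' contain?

[OX2H][CX4] is the SMARTS for an aliphatic alcohol: a hydroxyl oxygen bound to an sp3 (X4) carbon.
The molecule carries 4 separate instances of a hydroxyl group (-OH) meeting every constraint; each maps to a distinct set of atoms, giving 4 matches.

4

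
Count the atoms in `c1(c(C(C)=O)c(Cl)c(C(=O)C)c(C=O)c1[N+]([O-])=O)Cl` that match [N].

1

The query [N] means: uppercase N matches aliphatic (non-aromatic) nitrogen only.
Check the 19 heavy atoms by environment: 6× c (aromatic) → no; 2× Cl → no; 5× C → no; 4× O → no; 1× N (charge +1) → match; 1× O (charge -1) → no.
That gives 1 matching atom.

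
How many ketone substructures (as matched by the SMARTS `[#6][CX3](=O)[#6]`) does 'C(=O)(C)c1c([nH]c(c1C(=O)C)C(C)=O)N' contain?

3

[#6][CX3](=O)[#6] is the SMARTS for a ketone: a carbonyl carbon (no H) flanked by two carbons.
The molecule carries 3 separate instances of an acetyl/ketone group (-C(=O)CH3) meeting every constraint; each maps to a distinct set of atoms, giving 3 matches.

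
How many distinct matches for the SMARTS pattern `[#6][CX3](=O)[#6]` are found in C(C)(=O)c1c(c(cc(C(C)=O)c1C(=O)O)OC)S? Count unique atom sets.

[#6][CX3](=O)[#6] is the SMARTS for a ketone: a carbonyl carbon (no H) flanked by two carbons.
The molecule carries 2 separate instances of an acetyl/ketone group (-C(=O)CH3) meeting every constraint; each maps to a distinct set of atoms, giving 2 matches.

2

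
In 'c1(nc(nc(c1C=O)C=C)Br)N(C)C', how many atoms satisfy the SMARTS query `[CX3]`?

The query [CX3] means: C with X3: aliphatic carbon with exactly 3 total connections.
Check the 14 heavy atoms by environment: 2× n (aromatic, X2) → no; 4× c (aromatic, X3) → no; 3× C (X3) → match; 1× O (X1) → no; 1× N (X3) → no; 2× C (X4) → no; 1× Br (X1) → no.
That gives 3 matching atoms.

3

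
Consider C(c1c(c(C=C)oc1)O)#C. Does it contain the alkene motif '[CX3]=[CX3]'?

Yes

The pattern [CX3]=[CX3] describes a non-aromatic C=C double bond between two sp2 carbons — an alkene.
The molecule carries a vinyl group (-CH=CH2), whose atoms satisfy every constraint of the query, so the pattern matches.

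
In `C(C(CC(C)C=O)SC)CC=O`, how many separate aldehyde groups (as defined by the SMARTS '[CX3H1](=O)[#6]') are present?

2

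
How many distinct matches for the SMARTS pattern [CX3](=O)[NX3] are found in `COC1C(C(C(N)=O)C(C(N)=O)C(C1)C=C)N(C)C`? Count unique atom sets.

2

[CX3](=O)[NX3] is the SMARTS for an amide: a carbonyl carbon bonded to a trivalent nitrogen.
The molecule carries 2 separate instances of a primary amide (-C(=O)NH2) meeting every constraint; each maps to a distinct set of atoms, giving 2 matches.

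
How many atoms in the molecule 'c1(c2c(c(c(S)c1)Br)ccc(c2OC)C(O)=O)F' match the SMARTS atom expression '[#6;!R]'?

2

The query [#6;!R] means: carbon not in any ring.
Check the 18 heavy atoms by environment: 10× c (aromatic, in 6-ring) → no; 1× Br (acyclic) → no; 1× S (acyclic) → no; 1× F (acyclic) → no; 3× O (acyclic) → no; 2× C (acyclic) → match.
That gives 2 matching atoms.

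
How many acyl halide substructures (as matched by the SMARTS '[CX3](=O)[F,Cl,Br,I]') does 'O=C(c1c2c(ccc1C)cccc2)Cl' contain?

1

[CX3](=O)[F,Cl,Br,I] is the SMARTS for an acyl halide: a carbonyl carbon bonded to a halogen.
Exactly one fragment in the molecule meets all constraints, giving 1 match.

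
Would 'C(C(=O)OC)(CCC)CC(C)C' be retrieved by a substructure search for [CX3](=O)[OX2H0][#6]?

The pattern [CX3](=O)[OX2H0][#6] describes a carbonyl carbon bonded to an oxygen that is itself bonded to carbon (no H on that O) — an ester.
The molecule carries a methyl-ester group (-C(=O)OCH3), whose atoms satisfy every constraint of the query, so the pattern matches.

Yes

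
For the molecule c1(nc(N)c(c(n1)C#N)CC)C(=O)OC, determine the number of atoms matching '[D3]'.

The query [D3] means: atom with exactly three heavy-atom neighbours.
Check the 15 heavy atoms by environment: 2× n (aromatic, D2) → no; 4× c (aromatic, D3) → match; 2× N (D1) → no; 1× C (D3) → match; 1× O (D1) → no; 1× O (D2) → no; 2× C (D1) → no; 2× C (D2) → no.
Summing the matching environments: 4 + 1 = 5 matching atoms.

5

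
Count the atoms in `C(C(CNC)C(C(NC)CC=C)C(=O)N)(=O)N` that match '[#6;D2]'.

Check the 17 heavy atoms by environment: 3× C (D2) → match; 5× C (D3) → no; 2× O (D1) → no; 2× N (D1) → no; 2× N (D2) → no; 3× C (D1) → no.
That gives 3 matching atoms.

3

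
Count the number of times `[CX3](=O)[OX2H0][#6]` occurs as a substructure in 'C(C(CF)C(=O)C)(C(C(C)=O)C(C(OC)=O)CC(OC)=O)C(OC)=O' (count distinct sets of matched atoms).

3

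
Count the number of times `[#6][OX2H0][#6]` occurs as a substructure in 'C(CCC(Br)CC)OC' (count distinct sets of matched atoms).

[#6][OX2H0][#6] is the SMARTS for an ether: an aliphatic oxygen bridging two carbons with no H on the oxygen.
Exactly one fragment in the molecule meets all constraints, giving 1 match.

1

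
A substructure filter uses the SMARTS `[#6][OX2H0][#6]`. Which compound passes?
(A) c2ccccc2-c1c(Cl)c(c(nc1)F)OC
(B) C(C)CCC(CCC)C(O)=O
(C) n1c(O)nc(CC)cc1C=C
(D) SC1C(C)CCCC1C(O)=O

[#6][OX2H0][#6] describes an aliphatic oxygen bridging two carbons with no H on the oxygen (an ether).
(A) contains a methoxy ether (-OCH3), which satisfies every atom and bond constraint.
(B) has a carboxylic acid group (-C(=O)OH) but the -OH oxygen has H1; the =O is OX1, not OX2.
(C) has a hydroxyl group (-OH) but the oxygen has H1, not H0 bridging two carbons.
(D) has a carboxylic acid group (-C(=O)OH) but the -OH oxygen has H1; the =O is OX1, not OX2.
So the answer is (A).

A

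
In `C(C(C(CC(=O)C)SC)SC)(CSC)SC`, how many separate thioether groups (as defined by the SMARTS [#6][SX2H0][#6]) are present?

4

[#6][SX2H0][#6] is the SMARTS for a thioether: an aliphatic sulfur bridging two carbons with no H on the sulfur.
The molecule carries 4 separate instances of a methylthio ether (-SCH3) meeting every constraint; each maps to a distinct set of atoms, giving 4 matches.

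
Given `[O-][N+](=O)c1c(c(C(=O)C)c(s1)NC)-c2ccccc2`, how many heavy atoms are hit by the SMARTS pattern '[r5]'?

Check the 19 heavy atoms by environment: 1× s (aromatic, in 5-ring) → match; 4× c (aromatic, in 5-ring) → match; 3× C (acyclic) → no; 2× O (acyclic) → no; 6× c (aromatic, in 6-ring) → no; 1× N (acyclic) → no; 1× N (charge +1, acyclic) → no; 1× O (charge -1, acyclic) → no.
Summing the matching environments: 1 + 4 = 5 matching atoms.

5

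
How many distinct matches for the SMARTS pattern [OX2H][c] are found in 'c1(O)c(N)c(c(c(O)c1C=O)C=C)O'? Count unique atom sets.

[OX2H][c] is the SMARTS for a phenol: a hydroxyl oxygen attached to an aromatic carbon.
The molecule carries 3 separate instances of a hydroxyl group (-OH) meeting every constraint; each maps to a distinct set of atoms, giving 3 matches.

3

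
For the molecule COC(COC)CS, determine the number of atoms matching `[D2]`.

4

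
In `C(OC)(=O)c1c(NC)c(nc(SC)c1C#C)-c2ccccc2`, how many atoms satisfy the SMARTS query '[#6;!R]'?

6

The query [#6;!R] means: carbon not in any ring.
Check the 22 heavy atoms by environment: 1× n (aromatic, in 6-ring) → no; 11× c (aromatic, in 6-ring) → no; 6× C (acyclic) → match; 1× N (acyclic) → no; 1× S (acyclic) → no; 2× O (acyclic) → no.
That gives 6 matching atoms.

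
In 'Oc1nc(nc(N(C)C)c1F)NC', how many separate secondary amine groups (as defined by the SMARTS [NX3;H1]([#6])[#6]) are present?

1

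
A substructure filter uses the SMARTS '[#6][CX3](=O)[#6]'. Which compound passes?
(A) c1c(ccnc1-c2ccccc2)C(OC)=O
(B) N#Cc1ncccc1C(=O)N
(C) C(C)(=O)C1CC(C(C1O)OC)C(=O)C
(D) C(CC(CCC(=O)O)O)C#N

C

[#6][CX3](=O)[#6] describes a carbonyl carbon (no H) flanked by two carbons (a ketone).
(A) has a methyl-ester group (-C(=O)OCH3) but one neighbour of the carbonyl carbon is O, not C.
(B) has a primary amide (-C(=O)NH2) but one neighbour of the carbonyl carbon is N, not C.
(C) contains an acetyl/ketone group (-C(=O)CH3), which satisfies every atom and bond constraint.
(D) has a carboxylic acid group (-C(=O)OH) but one neighbour of the carbonyl carbon is O, not C.
So the answer is (C).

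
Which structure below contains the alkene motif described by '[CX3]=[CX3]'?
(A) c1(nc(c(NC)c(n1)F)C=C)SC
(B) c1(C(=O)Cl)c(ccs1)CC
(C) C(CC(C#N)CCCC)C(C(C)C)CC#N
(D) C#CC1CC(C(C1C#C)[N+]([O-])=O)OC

[CX3]=[CX3] describes a non-aromatic C=C double bond between two sp2 carbons (an alkene).
(A) contains a vinyl group (-CH=CH2), which satisfies every atom and bond constraint.
(B) has an ethyl group (-CH2CH3) but its C-C bond is a single bond between CX4 carbons, not CX3=CX3.
(C) has an ethyl group (-CH2CH3) but its C-C bond is a single bond between CX4 carbons, not CX3=CX3.
(D) has an ethynyl group (-C#CH) but the C-C bond is a triple bond, not a double bond.
So the answer is (A).

A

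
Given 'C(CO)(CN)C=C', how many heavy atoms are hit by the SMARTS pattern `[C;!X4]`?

2

The query [C;!X4] means: aliphatic carbon that does not have four total connections.
Check the 7 heavy atoms by environment: 3× C (X4) → no; 1× N (X3) → no; 2× C (X3) → match; 1× O (X2) → no.
That gives 2 matching atoms.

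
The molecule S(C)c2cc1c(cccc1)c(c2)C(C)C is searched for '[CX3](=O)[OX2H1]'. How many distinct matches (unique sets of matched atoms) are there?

0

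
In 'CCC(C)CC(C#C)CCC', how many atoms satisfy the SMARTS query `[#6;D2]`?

5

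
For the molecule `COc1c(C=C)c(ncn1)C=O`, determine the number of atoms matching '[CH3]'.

1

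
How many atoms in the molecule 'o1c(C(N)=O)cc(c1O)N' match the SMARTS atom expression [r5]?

5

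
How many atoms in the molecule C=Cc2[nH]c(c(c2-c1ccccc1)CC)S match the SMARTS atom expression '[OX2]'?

0

The query [OX2] means: aliphatic oxygen with two total connections — ether, hydroxyl, or ester single-bond O.
Check the 16 heavy atoms by environment: 1× n (aromatic, X3) → no; 10× c (aromatic, X3) → no; 2× C (X3) → no; 2× C (X4) → no; 1× S (X2) → no.
No environment satisfies the query, so 0 matching atoms.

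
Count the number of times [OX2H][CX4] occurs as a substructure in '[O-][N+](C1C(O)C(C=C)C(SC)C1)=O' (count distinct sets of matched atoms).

1

[OX2H][CX4] is the SMARTS for an aliphatic alcohol: a hydroxyl oxygen bound to an sp3 (X4) carbon.
Exactly one fragment in the molecule meets all constraints, giving 1 match.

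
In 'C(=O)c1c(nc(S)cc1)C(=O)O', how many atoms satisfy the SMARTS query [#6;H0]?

Check the 12 heavy atoms by environment: 1× n (aromatic, H0) → no; 3× c (aromatic, H0) → match; 2× c (aromatic, H1) → no; 1× S (H1) → no; 1× C (H1) → no; 2× O (H0) → no; 1× C (H0) → match; 1× O (H1) → no.
Summing the matching environments: 3 + 1 = 4 matching atoms.

4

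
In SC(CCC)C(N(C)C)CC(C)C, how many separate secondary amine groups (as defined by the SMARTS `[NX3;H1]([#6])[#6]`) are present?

0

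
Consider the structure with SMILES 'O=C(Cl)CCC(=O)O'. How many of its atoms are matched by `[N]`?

The query [N] means: uppercase N matches aliphatic (non-aromatic) nitrogen only.
Check the 8 heavy atoms by environment: 4× C → no; 3× O → no; 1× Cl → no.
No environment satisfies the query, so 0 matching atoms.

0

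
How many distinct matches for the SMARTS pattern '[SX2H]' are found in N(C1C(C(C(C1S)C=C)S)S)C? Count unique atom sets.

[SX2H] is the SMARTS for a thiol: an aliphatic sulfur with two connections, one being H.
The molecule carries 3 separate instances of a thiol (-SH) meeting every constraint; each maps to a distinct set of atoms, giving 3 matches.

3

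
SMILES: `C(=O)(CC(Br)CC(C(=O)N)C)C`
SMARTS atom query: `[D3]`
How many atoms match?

Check the 12 heavy atoms by environment: 2× C (D1) → no; 4× C (D3) → match; 2× C (D2) → no; 2× O (D1) → no; 1× N (D1) → no; 1× Br (D1) → no.
That gives 4 matching atoms.

4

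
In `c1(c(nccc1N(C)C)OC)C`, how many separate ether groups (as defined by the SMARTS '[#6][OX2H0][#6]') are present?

1

[#6][OX2H0][#6] is the SMARTS for an ether: an aliphatic oxygen bridging two carbons with no H on the oxygen.
Exactly one fragment in the molecule meets all constraints, giving 1 match.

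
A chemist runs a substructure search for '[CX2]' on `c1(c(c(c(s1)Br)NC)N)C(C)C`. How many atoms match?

0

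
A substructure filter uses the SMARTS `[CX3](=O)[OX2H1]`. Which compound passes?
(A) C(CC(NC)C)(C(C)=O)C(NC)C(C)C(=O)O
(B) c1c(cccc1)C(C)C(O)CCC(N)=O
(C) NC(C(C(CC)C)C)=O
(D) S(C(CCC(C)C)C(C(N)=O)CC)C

A

[CX3](=O)[OX2H1] describes an sp2 carbon double-bonded to O and single-bonded to an -OH oxygen (a carboxylic acid).
(A) contains a carboxylic acid group (-C(=O)OH), which satisfies every atom and bond constraint.
(B) has a primary amide (-C(=O)NH2) but the carbonyl is bonded to N, not to an -OH oxygen.
(C) has a primary amide (-C(=O)NH2) but the carbonyl is bonded to N, not to an -OH oxygen.
(D) has a primary amide (-C(=O)NH2) but the carbonyl is bonded to N, not to an -OH oxygen.
So the answer is (A).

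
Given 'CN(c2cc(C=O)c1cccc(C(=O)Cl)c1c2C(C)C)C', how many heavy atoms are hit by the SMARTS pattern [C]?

7

The query [C] means: uppercase C matches aliphatic (non-aromatic) carbon only.
Check the 21 heavy atoms by environment: 10× c (aromatic) → no; 7× C → match; 1× N → no; 2× O → no; 1× Cl → no.
That gives 7 matching atoms.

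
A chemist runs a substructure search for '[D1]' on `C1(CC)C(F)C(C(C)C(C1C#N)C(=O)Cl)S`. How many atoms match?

7

Check the 16 heavy atoms by environment: 7× C (D3) → no; 2× C (D2) → no; 1× N (D1) → match; 2× C (D1) → match; 1× O (D1) → match; 1× Cl (D1) → match; 1× F (D1) → match; 1× S (D1) → match.
Summing the matching environments: 1 + 2 + 1 + 1 + 1 + 1 = 7 matching atoms.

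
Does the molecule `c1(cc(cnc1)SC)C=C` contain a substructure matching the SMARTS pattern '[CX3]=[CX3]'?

Yes

The pattern [CX3]=[CX3] describes a non-aromatic C=C double bond between two sp2 carbons — an alkene.
The molecule carries a vinyl group (-CH=CH2), whose atoms satisfy every constraint of the query, so the pattern matches.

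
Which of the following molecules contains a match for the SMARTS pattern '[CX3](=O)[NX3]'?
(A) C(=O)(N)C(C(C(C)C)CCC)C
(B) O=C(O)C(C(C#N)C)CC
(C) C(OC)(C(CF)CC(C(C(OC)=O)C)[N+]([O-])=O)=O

[CX3](=O)[NX3] describes a carbonyl carbon bonded to a trivalent nitrogen (an amide).
(A) contains a primary amide (-C(=O)NH2), which satisfies every atom and bond constraint.
(B) has a carboxylic acid group (-C(=O)OH) but the carbonyl is bonded to O, not to an NX3 nitrogen.
(C) has a methyl-ester group (-C(=O)OCH3) but the carbonyl is bonded to O, not to an NX3 nitrogen.
So the answer is (A).

A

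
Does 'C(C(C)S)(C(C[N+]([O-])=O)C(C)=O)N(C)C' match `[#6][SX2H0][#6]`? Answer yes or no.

No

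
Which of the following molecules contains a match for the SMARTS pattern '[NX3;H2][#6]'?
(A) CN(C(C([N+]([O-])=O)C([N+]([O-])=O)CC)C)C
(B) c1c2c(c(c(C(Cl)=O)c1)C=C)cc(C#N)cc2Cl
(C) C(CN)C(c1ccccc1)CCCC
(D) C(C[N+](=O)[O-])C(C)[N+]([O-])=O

[NX3;H2][#6] describes a trivalent nitrogen with two H attached to carbon (a primary amine).
(A) has a nitro group (-[N+](=O)[O-]) but the nitrogen is [N+] with no H, not NX3H2.
(B) has a nitrile (-C#N) but the nitrogen is NX1 (triple-bonded), not NX3 with two H.
(C) contains a primary amino group (-NH2), which satisfies every atom and bond constraint.
(D) has a nitro group (-[N+](=O)[O-]) but the nitrogen is [N+] with no H, not NX3H2.
So the answer is (C).

C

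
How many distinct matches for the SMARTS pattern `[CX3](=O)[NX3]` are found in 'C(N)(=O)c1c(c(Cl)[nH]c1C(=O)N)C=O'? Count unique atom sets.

2

[CX3](=O)[NX3] is the SMARTS for an amide: a carbonyl carbon bonded to a trivalent nitrogen.
The molecule carries 2 separate instances of a primary amide (-C(=O)NH2) meeting every constraint; each maps to a distinct set of atoms, giving 2 matches.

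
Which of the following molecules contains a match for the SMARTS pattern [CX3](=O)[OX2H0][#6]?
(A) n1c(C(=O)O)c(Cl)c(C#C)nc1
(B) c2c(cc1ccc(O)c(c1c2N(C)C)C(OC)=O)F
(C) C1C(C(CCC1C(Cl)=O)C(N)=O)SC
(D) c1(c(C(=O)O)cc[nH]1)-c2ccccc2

B

[CX3](=O)[OX2H0][#6] describes a carbonyl carbon bonded to an oxygen that is itself bonded to carbon (no H on that O) (an ester).
(A) has a carboxylic acid group (-C(=O)OH) but the singly-bonded O carries H (OX2H1, not H0).
(B) contains a methyl-ester group (-C(=O)OCH3), which satisfies every atom and bond constraint.
(C) has a primary amide (-C(=O)NH2) but the carbonyl is bonded to N, not to an O-C linkage.
(D) has a carboxylic acid group (-C(=O)OH) but the singly-bonded O carries H (OX2H1, not H0).
So the answer is (B).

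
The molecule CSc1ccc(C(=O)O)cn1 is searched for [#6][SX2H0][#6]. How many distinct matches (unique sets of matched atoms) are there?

[#6][SX2H0][#6] is the SMARTS for a thioether: an aliphatic sulfur bridging two carbons with no H on the sulfur.
Exactly one fragment in the molecule meets all constraints, giving 1 match.

1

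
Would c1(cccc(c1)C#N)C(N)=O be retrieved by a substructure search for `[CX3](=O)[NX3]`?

The pattern [CX3](=O)[NX3] describes a carbonyl carbon bonded to a trivalent nitrogen — an amide.
The molecule carries a primary amide (-C(=O)NH2), whose atoms satisfy every constraint of the query, so the pattern matches.

Yes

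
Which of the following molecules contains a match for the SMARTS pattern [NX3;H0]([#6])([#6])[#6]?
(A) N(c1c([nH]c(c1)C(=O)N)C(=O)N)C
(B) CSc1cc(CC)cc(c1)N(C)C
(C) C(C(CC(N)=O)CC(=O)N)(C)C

B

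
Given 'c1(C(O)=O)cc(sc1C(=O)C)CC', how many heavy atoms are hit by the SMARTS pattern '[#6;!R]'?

5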